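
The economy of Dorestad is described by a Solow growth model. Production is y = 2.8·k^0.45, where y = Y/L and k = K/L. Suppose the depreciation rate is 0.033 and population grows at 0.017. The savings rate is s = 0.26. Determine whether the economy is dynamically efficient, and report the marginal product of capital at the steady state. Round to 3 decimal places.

Capital per worker breaks even when investment replaces (n + δ)·k; here n + δ = 0.05.
Steady-state k*: s·A·k^0.45 = 0.05·k gives k* = (0.26·2.8/0.05)^(1/0.55) ≈ 130.2683.
MPK = 0.45·2.8·130.2683^(-0.55) ≈ 0.0865.
MPK > n+δ = 0.05, so the economy is dynamically efficient (under-saving).

dynamically efficient; MPK ≈ 0.087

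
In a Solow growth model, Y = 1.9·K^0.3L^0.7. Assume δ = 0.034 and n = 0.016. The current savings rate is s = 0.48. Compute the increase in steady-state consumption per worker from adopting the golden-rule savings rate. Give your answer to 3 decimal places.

n + δ = 0.016 + 0.034 = 0.05.
Current steady state (s = 0.48): k* = (0.48·1.9/0.05)^(1/0.7) ≈ 63.3088, y* = 1.9·63.3088^0.3 ≈ 6.5947, c* = (1−0.48)·6.5947 ≈ 3.4292.
Setting f'(k) = n+δ gives 0.3·1.9·k^(0.3−1) = 0.05, hence k_gold = (0.3·1.9/0.05)^(1/0.7) ≈ 32.3492.
y_gold = 1.9·32.3492^0.3 ≈ 5.3915, c_gold = y_gold − 0.05·k_gold ≈ 3.7741.
Gain: Δc = 3.7741 − 3.4292 ≈ 0.3449.

Δc ≈ 0.345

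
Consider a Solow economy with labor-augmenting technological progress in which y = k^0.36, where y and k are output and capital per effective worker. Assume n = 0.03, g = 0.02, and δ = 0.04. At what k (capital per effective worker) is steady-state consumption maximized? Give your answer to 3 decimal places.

k_gold ≈ 8.724

Break-even investment rate: n + g + δ = 0.03 + 0.02 + 0.04 = 0.09.
Golden rule sets MPK = n+g+δ: 0.36·k^(0.36−1) = 0.09, so k_gold = (0.36/0.09)^(1/0.64) ≈ 8.7241.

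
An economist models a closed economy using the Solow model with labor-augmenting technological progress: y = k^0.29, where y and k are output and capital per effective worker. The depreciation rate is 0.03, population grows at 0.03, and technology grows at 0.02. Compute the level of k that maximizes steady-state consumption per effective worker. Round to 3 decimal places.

k_gold ≈ 6.134

Break-even investment rate: n + g + δ = 0.03 + 0.02 + 0.03 = 0.08.
Maximizing c = f(k) − (n+g+δ)·k gives f'(k) = n+g+δ, i.e. 0.29·k^(0.29−1) = 0.08, so k_gold = (0.29/0.08)^(1/0.71) ≈ 6.1342.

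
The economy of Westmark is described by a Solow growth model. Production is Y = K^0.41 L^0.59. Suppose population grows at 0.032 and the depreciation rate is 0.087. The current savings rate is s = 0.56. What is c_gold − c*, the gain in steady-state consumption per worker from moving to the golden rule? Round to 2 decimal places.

Capital per worker breaks even when investment replaces (n + δ)·k; here n + δ = 0.119.
Current steady state (s = 0.56): k* = (0.56/0.119)^(1/0.59) ≈ 13.8061, y* = 13.8061^0.41 ≈ 2.9338, c* = (1−0.56)·2.9338 ≈ 1.2909.
Setting f'(k) = n+δ gives 0.41·k^(0.41−1) = 0.119, hence k_gold = (0.41/0.119)^(1/0.59) ≈ 8.1390.
y_gold = 8.1390^0.41 ≈ 2.3623, c_gold = y_gold − 0.119·k_gold ≈ 1.3938.
Gain: Δc = 1.3938 − 1.2909 ≈ 0.1029.

Δc ≈ 0.10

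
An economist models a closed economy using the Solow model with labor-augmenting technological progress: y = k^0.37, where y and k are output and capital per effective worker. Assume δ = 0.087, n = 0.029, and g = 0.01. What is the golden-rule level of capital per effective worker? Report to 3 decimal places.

k_gold ≈ 5.528

n + g + δ = 0.029 + 0.01 + 0.087 = 0.126.
Golden rule sets MPK = n+g+δ: 0.37·k^(0.37−1) = 0.126, so k_gold = (0.37/0.126)^(1/0.63) ≈ 5.5283.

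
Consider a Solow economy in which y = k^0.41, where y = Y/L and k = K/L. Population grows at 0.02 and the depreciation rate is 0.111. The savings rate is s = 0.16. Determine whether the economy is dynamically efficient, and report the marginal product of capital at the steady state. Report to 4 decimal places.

Break-even investment rate: n + δ = 0.02 + 0.111 = 0.131.
Steady-state k*: s·k^0.41 = 0.131·k gives k* = (0.16/0.131)^(1/0.59) ≈ 1.4035.
MPK = 0.41·1.4035^(-0.59) ≈ 0.3357.
MPK > n+δ = 0.131, so the economy is dynamically efficient (under-saving).

dynamically efficient; MPK ≈ 0.3357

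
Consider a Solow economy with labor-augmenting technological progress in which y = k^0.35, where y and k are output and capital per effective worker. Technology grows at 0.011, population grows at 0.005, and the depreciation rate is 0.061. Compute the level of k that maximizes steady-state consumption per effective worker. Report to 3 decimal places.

k_gold ≈ 10.272

The effective depreciation rate is n + g + δ = 0.005 + 0.011 + 0.061 = 0.077.
Maximizing c = f(k) − (n+g+δ)·k gives f'(k) = n+g+δ, i.e. 0.35·k^(0.35−1) = 0.077, so k_gold = (0.35/0.077)^(1/0.65) ≈ 10.2721.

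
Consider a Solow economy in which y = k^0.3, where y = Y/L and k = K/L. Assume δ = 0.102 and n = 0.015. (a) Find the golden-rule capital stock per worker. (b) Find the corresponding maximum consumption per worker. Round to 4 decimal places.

(a) k_gold ≈ 3.8388; (b) c_gold ≈ 1.0480

n + δ = 0.015 + 0.102 = 0.117.
Maximizing c = f(k) − (n+δ)·k gives f'(k) = n+δ, i.e. 0.3·k^(0.3−1) = 0.117, so k_gold = (0.3/0.117)^(1/0.7) ≈ 3.8388.
y_gold = 3.8388^0.3 ≈ 1.4971; c_gold = y_gold − 0.117·k_gold ≈ 1.0480.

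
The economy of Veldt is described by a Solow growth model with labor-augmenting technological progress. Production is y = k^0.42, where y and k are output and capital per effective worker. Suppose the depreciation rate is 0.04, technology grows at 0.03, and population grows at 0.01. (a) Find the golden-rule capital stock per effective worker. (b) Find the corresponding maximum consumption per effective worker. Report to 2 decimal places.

(a) k_gold ≈ 17.44; (b) c_gold ≈ 1.93

The effective depreciation rate is n + g + δ = 0.01 + 0.03 + 0.04 = 0.08.
At the golden rule the marginal product of capital equals n+g+δ: 0.42·k^(0.42−1) = 0.08. Solving, k_gold = (0.42/0.08)^(1/0.58) ≈ 17.4443.
y_gold = 17.4443^0.42 ≈ 3.3227; c_gold = y_gold − 0.08·k_gold ≈ 1.9272.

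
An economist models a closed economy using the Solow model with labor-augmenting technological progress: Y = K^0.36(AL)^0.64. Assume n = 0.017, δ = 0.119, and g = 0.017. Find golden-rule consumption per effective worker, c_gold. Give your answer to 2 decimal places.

c_gold ≈ 1.04

Capital per effective worker breaks even when investment replaces (n + g + δ)·k; here n + g + δ = 0.153.
At the golden rule the marginal product of capital equals n+g+δ: 0.36·k^(0.36−1) = 0.153. Solving, k_gold = (0.36/0.153)^(1/0.64) ≈ 3.8075.
y_gold = 3.8075^0.36 ≈ 1.6182.
c_gold = y_gold − (n+g+δ)·k_gold = 1.6182 − 0.153·3.8075 ≈ 1.0356.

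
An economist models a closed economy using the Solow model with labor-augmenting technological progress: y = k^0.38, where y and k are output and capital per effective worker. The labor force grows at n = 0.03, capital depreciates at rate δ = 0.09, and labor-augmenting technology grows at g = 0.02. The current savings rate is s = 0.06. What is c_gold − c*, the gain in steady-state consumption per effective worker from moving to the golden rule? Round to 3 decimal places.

Capital per effective worker breaks even when investment replaces (n + g + δ)·k; here n + g + δ = 0.14.
Current steady state (s = 0.06): k* = (0.06/0.14)^(1/0.62) ≈ 0.2550, y* = 0.2550^0.38 ≈ 0.5949, c* = (1−0.06)·0.5949 ≈ 0.5592.
Setting f'(k) = n+g+δ gives 0.38·k^(0.38−1) = 0.14, hence k_gold = (0.38/0.14)^(1/0.62) ≈ 5.0055.
y_gold = 5.0055^0.38 ≈ 1.8441, c_gold = y_gold − 0.14·k_gold ≈ 1.1434.
Gain: Δc = 1.1434 − 0.5592 ≈ 0.5841.

Δc ≈ 0.584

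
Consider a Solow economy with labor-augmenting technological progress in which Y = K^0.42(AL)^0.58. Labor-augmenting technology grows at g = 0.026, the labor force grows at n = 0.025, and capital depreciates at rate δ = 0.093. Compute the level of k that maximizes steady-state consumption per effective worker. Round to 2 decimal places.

k_gold ≈ 6.33

n + g + δ = 0.025 + 0.026 + 0.093 = 0.144.
At the golden rule the marginal product of capital equals n+g+δ: 0.42·k^(0.42−1) = 0.144. Solving, k_gold = (0.42/0.144)^(1/0.58) ≈ 6.3318.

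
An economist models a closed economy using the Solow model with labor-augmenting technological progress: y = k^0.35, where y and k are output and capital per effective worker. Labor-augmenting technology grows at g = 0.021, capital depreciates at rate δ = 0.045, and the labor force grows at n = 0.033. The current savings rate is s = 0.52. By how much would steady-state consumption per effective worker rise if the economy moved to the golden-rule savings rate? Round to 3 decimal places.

Δc ≈ 0.110

n + g + δ = 0.033 + 0.021 + 0.045 = 0.099.
Current steady state (s = 0.52): k* = (0.52/0.099)^(1/0.65) ≈ 12.8309, y* = 12.8309^0.35 ≈ 2.4428, c* = (1−0.52)·2.4428 ≈ 1.1726.
Setting f'(k) = n+g+δ gives 0.35·k^(0.35−1) = 0.099, hence k_gold = (0.35/0.099)^(1/0.65) ≈ 6.9782.
y_gold = 6.9782^0.35 ≈ 1.9738, c_gold = y_gold − 0.099·k_gold ≈ 1.2830.
Gain: Δc = 1.2830 − 1.1726 ≈ 0.1104.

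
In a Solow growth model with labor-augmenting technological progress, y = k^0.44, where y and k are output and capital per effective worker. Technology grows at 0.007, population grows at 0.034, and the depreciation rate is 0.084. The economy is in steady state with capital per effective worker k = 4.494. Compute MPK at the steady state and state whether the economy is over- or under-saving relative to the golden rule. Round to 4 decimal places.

under-saving; MPK ≈ 0.1897

Capital per effective worker breaks even when investment replaces (n + g + δ)·k; here n + g + δ = 0.125.
MPK = 0.44·k^(0.44−1) = 0.44·4.494^(-0.56) ≈ 0.1897.
MPK > 0.125, so the economy is dynamically efficient (under-saving).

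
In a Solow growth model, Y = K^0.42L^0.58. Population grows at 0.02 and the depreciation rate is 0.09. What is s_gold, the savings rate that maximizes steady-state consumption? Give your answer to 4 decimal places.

s_gold = 0.4200

The effective depreciation rate is n + δ = 0.02 + 0.09 = 0.11.
At the golden rule MPK = n+δ, and in any Cobb-Douglas steady state s = (n+δ)·k/y = MPK·k/y = capital's share 0.42.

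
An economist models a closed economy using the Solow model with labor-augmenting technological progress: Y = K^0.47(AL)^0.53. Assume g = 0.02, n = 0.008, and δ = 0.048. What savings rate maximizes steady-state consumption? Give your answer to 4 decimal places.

s_gold = 0.4700

n + g + δ = 0.008 + 0.02 + 0.048 = 0.076.
At the golden rule MPK = n+g+δ, and in any Cobb-Douglas steady state s = (n+g+δ)·k/y = MPK·k/y = capital's share 0.47.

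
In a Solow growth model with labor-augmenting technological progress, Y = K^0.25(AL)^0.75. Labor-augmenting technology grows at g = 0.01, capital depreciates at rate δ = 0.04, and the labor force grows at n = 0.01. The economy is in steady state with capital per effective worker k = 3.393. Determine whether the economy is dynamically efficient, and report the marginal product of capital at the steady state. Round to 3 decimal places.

Capital per effective worker breaks even when investment replaces (n + g + δ)·k; here n + g + δ = 0.06.
MPK = 0.25·k^(0.25−1) = 0.25·3.393^(-0.75) ≈ 0.1000.
MPK > 0.06, so the economy is dynamically efficient (under-saving).

dynamically efficient; MPK ≈ 0.100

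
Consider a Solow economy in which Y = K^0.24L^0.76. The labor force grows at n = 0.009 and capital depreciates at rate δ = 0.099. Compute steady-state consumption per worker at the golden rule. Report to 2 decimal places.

c_gold ≈ 0.98

n + δ = 0.009 + 0.099 = 0.108.
At the golden rule the marginal product of capital equals n+δ: 0.24·k^(0.24−1) = 0.108. Solving, k_gold = (0.24/0.108)^(1/0.76) ≈ 2.8596.
y_gold = 2.8596^0.24 ≈ 1.2868.
c_gold = y_gold − (n+δ)·k_gold = 1.2868 − 0.108·2.8596 ≈ 0.9780.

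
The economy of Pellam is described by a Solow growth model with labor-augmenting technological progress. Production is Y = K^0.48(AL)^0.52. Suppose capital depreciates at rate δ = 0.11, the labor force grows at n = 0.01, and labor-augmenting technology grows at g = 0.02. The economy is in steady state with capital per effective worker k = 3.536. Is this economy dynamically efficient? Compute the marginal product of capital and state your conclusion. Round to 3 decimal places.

dynamically efficient; MPK ≈ 0.249

Break-even investment rate: n + g + δ = 0.01 + 0.02 + 0.11 = 0.14.
MPK = 0.48·k^(0.48−1) = 0.48·3.536^(-0.52) ≈ 0.2489.
MPK > 0.14, so the economy is dynamically efficient (under-saving).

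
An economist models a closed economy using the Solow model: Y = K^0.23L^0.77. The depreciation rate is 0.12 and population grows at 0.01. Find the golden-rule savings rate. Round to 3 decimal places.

s_gold = 0.230

n + δ = 0.01 + 0.12 = 0.13.
At the golden rule MPK = n+δ, and in any Cobb-Douglas steady state s = (n+δ)·k/y = MPK·k/y = capital's share 0.23.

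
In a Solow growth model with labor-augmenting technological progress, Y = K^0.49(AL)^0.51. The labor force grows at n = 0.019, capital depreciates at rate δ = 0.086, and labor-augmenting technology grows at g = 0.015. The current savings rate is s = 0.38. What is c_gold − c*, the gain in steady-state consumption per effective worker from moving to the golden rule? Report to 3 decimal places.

Δc ≈ 0.094

Capital per effective worker breaks even when investment replaces (n + g + δ)·k; here n + g + δ = 0.12.
Current steady state (s = 0.38): k* = (0.38/0.12)^(1/0.51) ≈ 9.5846, y* = 9.5846^0.49 ≈ 3.0267, c* = (1−0.38)·3.0267 ≈ 1.8766.
Maximizing c = f(k) − (n+g+δ)·k gives f'(k) = n+g+δ, i.e. 0.49·k^(0.49−1) = 0.12, so k_gold = (0.49/0.12)^(1/0.51) ≈ 15.7786.
y_gold = 15.7786^0.49 ≈ 3.8641, c_gold = y_gold − 0.12·k_gold ≈ 1.9707.
Gain: Δc = 1.9707 − 1.8766 ≈ 0.0942.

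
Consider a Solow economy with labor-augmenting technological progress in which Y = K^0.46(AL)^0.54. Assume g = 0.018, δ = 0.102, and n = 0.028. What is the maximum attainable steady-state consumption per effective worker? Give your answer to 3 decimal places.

n + g + δ = 0.028 + 0.018 + 0.102 = 0.148.
Setting f'(k) = n+g+δ gives 0.46·k^(0.46−1) = 0.148, hence k_gold = (0.46/0.148)^(1/0.54) ≈ 8.1664.
y_gold = 8.1664^0.46 ≈ 2.6274.
c_gold = y_gold − (n+g+δ)·k_gold = 2.6274 − 0.148·8.1664 ≈ 1.4188.

c_gold ≈ 1.419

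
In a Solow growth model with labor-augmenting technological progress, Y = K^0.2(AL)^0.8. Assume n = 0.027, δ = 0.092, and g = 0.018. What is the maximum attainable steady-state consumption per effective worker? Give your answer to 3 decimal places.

Break-even investment rate: n + g + δ = 0.027 + 0.018 + 0.092 = 0.137.
Setting f'(k) = n+g+δ gives 0.2·k^(0.2−1) = 0.137, hence k_gold = (0.2/0.137)^(1/0.8) ≈ 1.6047.
y_gold = 1.6047^0.2 ≈ 1.0992.
c_gold = y_gold − (n+g+δ)·k_gold = 1.0992 − 0.137·1.6047 ≈ 0.8794.

c_gold ≈ 0.879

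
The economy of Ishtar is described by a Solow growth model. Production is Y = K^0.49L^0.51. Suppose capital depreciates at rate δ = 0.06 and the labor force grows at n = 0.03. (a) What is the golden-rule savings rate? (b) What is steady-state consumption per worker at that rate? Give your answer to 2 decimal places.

The effective depreciation rate is n + δ = 0.03 + 0.06 = 0.09.
For Cobb-Douglas, s_gold equals capital's share: s_gold = 0.49.
Maximizing c = f(k) − (n+δ)·k gives f'(k) = n+δ, i.e. 0.49·k^(0.49−1) = 0.09, so k_gold = (0.49/0.09)^(1/0.51) ≈ 27.7362.
y_gold = 27.7362^0.49 ≈ 5.0944; c_gold = (1−0.49)·y_gold ≈ 2.5981.

(a) s_gold = 0.49; (b) c_gold ≈ 2.60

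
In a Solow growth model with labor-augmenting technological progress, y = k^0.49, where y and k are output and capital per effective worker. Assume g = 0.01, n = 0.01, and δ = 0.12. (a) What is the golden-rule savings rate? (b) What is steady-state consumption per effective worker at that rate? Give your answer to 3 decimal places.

(a) s_gold = 0.490; (b) c_gold ≈ 1.699

n + g + δ = 0.01 + 0.01 + 0.12 = 0.14.
For Cobb-Douglas, s_gold equals capital's share: s_gold = 0.49.
Setting f'(k) = n+g+δ gives 0.49·k^(0.49−1) = 0.14, hence k_gold = (0.49/0.14)^(1/0.51) ≈ 11.6627.
y_gold = 11.6627^0.49 ≈ 3.3322; c_gold = (1−0.49)·y_gold ≈ 1.6994.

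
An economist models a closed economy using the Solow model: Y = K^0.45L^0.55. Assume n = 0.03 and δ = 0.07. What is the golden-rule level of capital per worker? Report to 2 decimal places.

n + δ = 0.03 + 0.07 = 0.1.
Maximizing c = f(k) − (n+δ)·k gives f'(k) = n+δ, i.e. 0.45·k^(0.45−1) = 0.1, so k_gold = (0.45/0.1)^(1/0.55) ≈ 15.4049.

k_gold ≈ 15.40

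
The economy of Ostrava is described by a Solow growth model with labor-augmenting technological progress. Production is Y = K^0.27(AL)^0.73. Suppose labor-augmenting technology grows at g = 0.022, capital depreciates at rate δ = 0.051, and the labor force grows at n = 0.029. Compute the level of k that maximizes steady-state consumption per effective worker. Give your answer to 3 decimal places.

k_gold ≈ 3.794

Break-even investment rate: n + g + δ = 0.029 + 0.022 + 0.051 = 0.102.
Maximizing c = f(k) − (n+g+δ)·k gives f'(k) = n+g+δ, i.e. 0.27·k^(0.27−1) = 0.102, so k_gold = (0.27/0.102)^(1/0.73) ≈ 3.7943.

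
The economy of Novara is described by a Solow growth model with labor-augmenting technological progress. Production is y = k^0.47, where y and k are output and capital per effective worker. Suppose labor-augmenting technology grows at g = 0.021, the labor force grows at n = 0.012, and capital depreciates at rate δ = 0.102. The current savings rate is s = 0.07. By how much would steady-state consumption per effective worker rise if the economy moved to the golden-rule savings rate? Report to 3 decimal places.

Δc ≈ 1.083

The effective depreciation rate is n + g + δ = 0.012 + 0.021 + 0.102 = 0.135.
Current steady state (s = 0.07): k* = (0.07/0.135)^(1/0.53) ≈ 0.2896, y* = 0.2896^0.47 ≈ 0.5585, c* = (1−0.07)·0.5585 ≈ 0.5194.
At the golden rule the marginal product of capital equals n+g+δ: 0.47·k^(0.47−1) = 0.135. Solving, k_gold = (0.47/0.135)^(1/0.53) ≈ 10.5244.
y_gold = 10.5244^0.47 ≈ 3.0230, c_gold = y_gold − 0.135·k_gold ≈ 1.6022.
Gain: Δc = 1.6022 − 0.5194 ≈ 1.0827.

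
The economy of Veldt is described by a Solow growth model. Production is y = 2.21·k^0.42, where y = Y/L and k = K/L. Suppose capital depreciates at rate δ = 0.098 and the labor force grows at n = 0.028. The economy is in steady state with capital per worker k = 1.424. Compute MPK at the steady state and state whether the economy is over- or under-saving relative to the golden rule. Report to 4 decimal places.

under-saving; MPK ≈ 0.7561

The effective depreciation rate is n + δ = 0.028 + 0.098 = 0.126.
MPK = 0.42·2.21·k^(0.42−1) = 0.42·2.21·1.424^(-0.58) ≈ 0.7561.
MPK > 0.126, so the economy is dynamically efficient (under-saving).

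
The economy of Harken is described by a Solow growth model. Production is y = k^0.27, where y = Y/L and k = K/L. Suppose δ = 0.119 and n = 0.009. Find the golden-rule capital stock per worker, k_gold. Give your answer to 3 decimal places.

n + δ = 0.009 + 0.119 = 0.128.
Setting f'(k) = n+δ gives 0.27·k^(0.27−1) = 0.128, hence k_gold = (0.27/0.128)^(1/0.73) ≈ 2.7800.

k_gold ≈ 2.780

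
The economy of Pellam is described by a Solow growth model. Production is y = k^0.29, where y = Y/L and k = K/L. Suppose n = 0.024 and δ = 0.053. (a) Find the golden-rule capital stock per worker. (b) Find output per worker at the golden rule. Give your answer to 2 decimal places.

Break-even investment rate: n + δ = 0.024 + 0.053 = 0.077.
At the golden rule the marginal product of capital equals n+δ: 0.29·k^(0.29−1) = 0.077. Solving, k_gold = (0.29/0.077)^(1/0.71) ≈ 6.4735.
y_gold = 6.4735^0.29 ≈ 1.7188.

(a) k_gold ≈ 6.47; (b) y_gold ≈ 1.72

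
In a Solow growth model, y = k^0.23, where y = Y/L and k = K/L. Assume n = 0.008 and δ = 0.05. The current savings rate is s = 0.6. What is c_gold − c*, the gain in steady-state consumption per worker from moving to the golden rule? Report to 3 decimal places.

The effective depreciation rate is n + δ = 0.008 + 0.05 = 0.058.
Current steady state (s = 0.6): k* = (0.6/0.058)^(1/0.77) ≈ 20.7885, y* = 20.7885^0.23 ≈ 2.0096, c* = (1−0.6)·2.0096 ≈ 0.8038.
Setting f'(k) = n+δ gives 0.23·k^(0.23−1) = 0.058, hence k_gold = (0.23/0.058)^(1/0.77) ≈ 5.9843.
y_gold = 5.9843^0.23 ≈ 1.5091, c_gold = y_gold − 0.058·k_gold ≈ 1.1620.
Gain: Δc = 1.1620 − 0.8038 ≈ 0.3582.

Δc ≈ 0.358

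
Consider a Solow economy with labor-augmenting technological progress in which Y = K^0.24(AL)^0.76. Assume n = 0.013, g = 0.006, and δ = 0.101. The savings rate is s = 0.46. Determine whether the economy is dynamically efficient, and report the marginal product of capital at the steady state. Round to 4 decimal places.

Capital per effective worker breaks even when investment replaces (n + g + δ)·k; here n + g + δ = 0.12.
Steady-state k*: s·k^0.24 = 0.12·k gives k* = (0.46/0.12)^(1/0.76) ≈ 5.8595.
MPK = 0.24·5.8595^(-0.76) ≈ 0.0626.
MPK < n+g+δ = 0.12, so the economy is dynamically inefficient (over-saving).

dynamically inefficient; MPK ≈ 0.0626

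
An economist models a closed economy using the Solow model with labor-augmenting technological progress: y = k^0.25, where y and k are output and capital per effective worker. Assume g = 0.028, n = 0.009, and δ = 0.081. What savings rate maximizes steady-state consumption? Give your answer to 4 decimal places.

n + g + δ = 0.009 + 0.028 + 0.081 = 0.118.
At the golden rule MPK = n+g+δ, and in any Cobb-Douglas steady state s = (n+g+δ)·k/y = MPK·k/y = capital's share 0.25.

s_gold = 0.2500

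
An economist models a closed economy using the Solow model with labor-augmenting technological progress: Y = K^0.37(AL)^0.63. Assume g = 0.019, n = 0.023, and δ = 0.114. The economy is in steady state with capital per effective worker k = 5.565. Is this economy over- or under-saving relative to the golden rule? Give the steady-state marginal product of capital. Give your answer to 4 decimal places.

n + g + δ = 0.023 + 0.019 + 0.114 = 0.156.
MPK = 0.37·k^(0.37−1) = 0.37·5.565^(-0.63) ≈ 0.1255.
MPK < 0.156, so the economy is dynamically inefficient (over-saving).

over-saving; MPK ≈ 0.1255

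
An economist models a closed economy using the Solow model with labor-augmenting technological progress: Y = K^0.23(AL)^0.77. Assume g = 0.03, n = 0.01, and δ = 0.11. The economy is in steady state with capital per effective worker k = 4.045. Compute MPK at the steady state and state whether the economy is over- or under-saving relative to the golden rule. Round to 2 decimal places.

over-saving; MPK ≈ 0.08

Capital per effective worker breaks even when investment replaces (n + g + δ)·k; here n + g + δ = 0.15.
MPK = 0.23·k^(0.23−1) = 0.23·4.045^(-0.77) ≈ 0.0784.
MPK < 0.15, so the economy is dynamically inefficient (over-saving).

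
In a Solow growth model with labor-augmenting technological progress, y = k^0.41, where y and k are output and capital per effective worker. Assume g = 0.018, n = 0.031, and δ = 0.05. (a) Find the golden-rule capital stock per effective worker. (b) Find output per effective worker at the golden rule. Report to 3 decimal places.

The effective depreciation rate is n + g + δ = 0.031 + 0.018 + 0.05 = 0.099.
Setting f'(k) = n+g+δ gives 0.41·k^(0.41−1) = 0.099, hence k_gold = (0.41/0.099)^(1/0.59) ≈ 11.1177.
y_gold = 11.1177^0.41 ≈ 2.6845.

(a) k_gold ≈ 11.118; (b) y_gold ≈ 2.685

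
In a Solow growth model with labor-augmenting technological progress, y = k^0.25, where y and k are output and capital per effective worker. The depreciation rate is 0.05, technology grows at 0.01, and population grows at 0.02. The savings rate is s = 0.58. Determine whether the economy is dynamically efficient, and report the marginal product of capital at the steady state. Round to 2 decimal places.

dynamically inefficient; MPK ≈ 0.03

n + g + δ = 0.02 + 0.01 + 0.05 = 0.08.
Steady-state k*: s·k^0.25 = 0.08·k gives k* = (0.58/0.08)^(1/0.75) ≈ 14.0319.
MPK = 0.25·14.0319^(-0.75) ≈ 0.0345.
MPK < n+g+δ = 0.08, so the economy is dynamically inefficient (over-saving).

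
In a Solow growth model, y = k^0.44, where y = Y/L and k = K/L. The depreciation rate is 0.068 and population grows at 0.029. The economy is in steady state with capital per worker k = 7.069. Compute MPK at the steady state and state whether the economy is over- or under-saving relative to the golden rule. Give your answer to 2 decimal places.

under-saving; MPK ≈ 0.15

The effective depreciation rate is n + δ = 0.029 + 0.068 = 0.097.
MPK = 0.44·k^(0.44−1) = 0.44·7.069^(-0.56) ≈ 0.1472.
MPK > 0.097, so the economy is dynamically efficient (under-saving).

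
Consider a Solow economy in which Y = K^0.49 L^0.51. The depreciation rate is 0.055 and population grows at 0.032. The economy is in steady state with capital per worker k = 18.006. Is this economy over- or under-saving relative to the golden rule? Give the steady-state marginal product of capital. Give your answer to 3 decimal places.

Break-even investment rate: n + δ = 0.032 + 0.055 = 0.087.
MPK = 0.49·k^(0.49−1) = 0.49·18.006^(-0.51) ≈ 0.1122.
MPK > 0.087, so the economy is dynamically efficient (under-saving).

under-saving; MPK ≈ 0.112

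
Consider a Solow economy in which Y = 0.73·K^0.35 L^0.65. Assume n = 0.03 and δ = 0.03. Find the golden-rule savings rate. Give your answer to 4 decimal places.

s_gold = 0.3500

Capital per worker breaks even when investment replaces (n + δ)·k; here n + δ = 0.06.
At the golden rule MPK = n+δ, and in any Cobb-Douglas steady state s = (n+δ)·k/y = MPK·k/y = capital's share 0.35.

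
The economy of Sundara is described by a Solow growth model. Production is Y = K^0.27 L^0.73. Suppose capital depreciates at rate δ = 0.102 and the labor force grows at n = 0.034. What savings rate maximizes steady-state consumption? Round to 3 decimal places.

s_gold = 0.270

n + δ = 0.034 + 0.102 = 0.136.
At the golden rule MPK = n+δ, and in any Cobb-Douglas steady state s = (n+δ)·k/y = MPK·k/y = capital's share 0.27.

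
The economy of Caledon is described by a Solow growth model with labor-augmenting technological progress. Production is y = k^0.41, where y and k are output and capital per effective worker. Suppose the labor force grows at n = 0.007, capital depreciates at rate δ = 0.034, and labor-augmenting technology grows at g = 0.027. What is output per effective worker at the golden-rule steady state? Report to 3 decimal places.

n + g + δ = 0.007 + 0.027 + 0.034 = 0.068.
Golden rule sets MPK = n+g+δ: 0.41·k^(0.41−1) = 0.068, so k_gold = (0.41/0.068)^(1/0.59) ≈ 21.0136.
Output: y_gold = k_gold^0.41 = 21.0136^0.41 ≈ 3.4852.

y_gold ≈ 3.485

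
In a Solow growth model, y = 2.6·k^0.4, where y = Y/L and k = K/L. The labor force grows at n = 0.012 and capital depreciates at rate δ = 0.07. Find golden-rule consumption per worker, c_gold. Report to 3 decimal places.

n + δ = 0.012 + 0.07 = 0.082.
Maximizing c = f(k) − (n+δ)·k gives f'(k) = n+δ, i.e. 0.4·2.6·k^(0.4−1) = 0.082, so k_gold = (0.4·2.6/0.082)^(1/0.6) ≈ 68.9762.
y_gold = 2.6·68.9762^0.4 ≈ 14.1401.
c_gold = y_gold − (n+δ)·k_gold = 14.1401 − 0.082·68.9762 ≈ 8.4841.

c_gold ≈ 8.484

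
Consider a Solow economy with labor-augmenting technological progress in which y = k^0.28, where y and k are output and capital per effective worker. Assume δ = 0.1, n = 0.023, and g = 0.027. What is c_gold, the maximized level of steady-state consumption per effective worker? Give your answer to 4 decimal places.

c_gold ≈ 0.9178

Capital per effective worker breaks even when investment replaces (n + g + δ)·k; here n + g + δ = 0.15.
Golden rule sets MPK = n+g+δ: 0.28·k^(0.28−1) = 0.15, so k_gold = (0.28/0.15)^(1/0.72) ≈ 2.3795.
y_gold = 2.3795^0.28 ≈ 1.2747.
c_gold = y_gold − (n+g+δ)·k_gold = 1.2747 − 0.15·2.3795 ≈ 0.9178.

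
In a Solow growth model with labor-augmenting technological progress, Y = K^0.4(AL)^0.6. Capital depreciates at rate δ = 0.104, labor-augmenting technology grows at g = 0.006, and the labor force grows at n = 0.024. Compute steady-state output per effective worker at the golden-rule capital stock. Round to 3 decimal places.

y_gold ≈ 2.073

Break-even investment rate: n + g + δ = 0.024 + 0.006 + 0.104 = 0.134.
Maximizing c = f(k) − (n+g+δ)·k gives f'(k) = n+g+δ, i.e. 0.4·k^(0.4−1) = 0.134, so k_gold = (0.4/0.134)^(1/0.6) ≈ 6.1886.
Output: y_gold = k_gold^0.4 = 6.1886^0.4 ≈ 2.0732.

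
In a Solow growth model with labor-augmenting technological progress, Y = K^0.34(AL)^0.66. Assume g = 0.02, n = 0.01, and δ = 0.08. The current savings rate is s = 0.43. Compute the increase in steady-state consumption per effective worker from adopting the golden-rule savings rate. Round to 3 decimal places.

n + g + δ = 0.01 + 0.02 + 0.08 = 0.11.
Current steady state (s = 0.43): k* = (0.43/0.11)^(1/0.66) ≈ 7.8901, y* = 7.8901^0.34 ≈ 2.0184, c* = (1−0.43)·2.0184 ≈ 1.1505.
Golden rule sets MPK = n+g+δ: 0.34·k^(0.34−1) = 0.11, so k_gold = (0.34/0.11)^(1/0.66) ≈ 5.5278.
y_gold = 5.5278^0.34 ≈ 1.7884, c_gold = y_gold − 0.11·k_gold ≈ 1.1804.
Gain: Δc = 1.1804 − 1.1505 ≈ 0.0299.

Δc ≈ 0.030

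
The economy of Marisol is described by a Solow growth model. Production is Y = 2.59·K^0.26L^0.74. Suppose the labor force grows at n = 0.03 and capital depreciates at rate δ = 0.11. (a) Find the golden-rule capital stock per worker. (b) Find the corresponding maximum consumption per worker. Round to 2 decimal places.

(a) k_gold ≈ 8.35; (b) c_gold ≈ 3.33

Break-even investment rate: n + δ = 0.03 + 0.11 = 0.14.
Maximizing c = f(k) − (n+δ)·k gives f'(k) = n+δ, i.e. 0.26·2.59·k^(0.26−1) = 0.14, so k_gold = (0.26·2.59/0.14)^(1/0.74) ≈ 8.3525.
y_gold = 2.59·8.3525^0.26 ≈ 4.4975; c_gold = y_gold − 0.14·k_gold ≈ 3.3282.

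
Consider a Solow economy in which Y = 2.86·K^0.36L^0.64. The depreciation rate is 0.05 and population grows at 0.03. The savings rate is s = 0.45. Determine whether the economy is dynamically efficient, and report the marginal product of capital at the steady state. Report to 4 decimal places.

The effective depreciation rate is n + δ = 0.03 + 0.05 = 0.08.
Steady-state k*: s·A·k^0.36 = 0.08·k gives k* = (0.45·2.86/0.08)^(1/0.64) ≈ 76.7606.
MPK = 0.36·2.86·76.7606^(-0.64) ≈ 0.0640.
MPK < n+δ = 0.08, so the economy is dynamically inefficient (over-saving).

dynamically inefficient; MPK ≈ 0.0640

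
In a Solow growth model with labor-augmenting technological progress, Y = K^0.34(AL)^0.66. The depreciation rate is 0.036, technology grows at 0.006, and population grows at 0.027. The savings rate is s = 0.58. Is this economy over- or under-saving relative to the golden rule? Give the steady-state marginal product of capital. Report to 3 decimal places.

The effective depreciation rate is n + g + δ = 0.027 + 0.006 + 0.036 = 0.069.
Steady-state k*: s·k^0.34 = 0.069·k gives k* = (0.58/0.069)^(1/0.66) ≈ 25.1696.
MPK = 0.34·25.1696^(-0.66) ≈ 0.0404.
MPK < n+g+δ = 0.069, so the economy is dynamically inefficient (over-saving).

over-saving; MPK ≈ 0.040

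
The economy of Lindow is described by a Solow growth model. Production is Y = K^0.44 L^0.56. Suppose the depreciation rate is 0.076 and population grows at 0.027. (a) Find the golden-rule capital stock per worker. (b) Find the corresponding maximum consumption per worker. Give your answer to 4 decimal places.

The effective depreciation rate is n + δ = 0.027 + 0.076 = 0.103.
At the golden rule the marginal product of capital equals n+δ: 0.44·k^(0.44−1) = 0.103. Solving, k_gold = (0.44/0.103)^(1/0.56) ≈ 13.3690.
y_gold = 13.3690^0.44 ≈ 3.1296; c_gold = y_gold − 0.103·k_gold ≈ 1.7526.

(a) k_gold ≈ 13.3690; (b) c_gold ≈ 1.7526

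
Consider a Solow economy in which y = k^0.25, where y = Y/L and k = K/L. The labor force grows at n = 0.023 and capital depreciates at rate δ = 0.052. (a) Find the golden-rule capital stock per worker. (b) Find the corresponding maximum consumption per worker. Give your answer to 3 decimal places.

(a) k_gold ≈ 4.979; (b) c_gold ≈ 1.120

Break-even investment rate: n + δ = 0.023 + 0.052 = 0.075.
At the golden rule the marginal product of capital equals n+δ: 0.25·k^(0.25−1) = 0.075. Solving, k_gold = (0.25/0.075)^(1/0.75) ≈ 4.9793.
y_gold = 4.9793^0.25 ≈ 1.4938; c_gold = y_gold − 0.075·k_gold ≈ 1.1204.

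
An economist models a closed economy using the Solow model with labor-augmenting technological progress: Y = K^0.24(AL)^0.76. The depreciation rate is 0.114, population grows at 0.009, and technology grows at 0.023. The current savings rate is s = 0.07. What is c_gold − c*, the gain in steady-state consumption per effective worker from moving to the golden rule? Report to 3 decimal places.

n + g + δ = 0.009 + 0.023 + 0.114 = 0.146.
Current steady state (s = 0.07): k* = (0.07/0.146)^(1/0.76) ≈ 0.3801, y* = 0.3801^0.24 ≈ 0.7928, c* = (1−0.07)·0.7928 ≈ 0.7373.
At the golden rule the marginal product of capital equals n+g+δ: 0.24·k^(0.24−1) = 0.146. Solving, k_gold = (0.24/0.146)^(1/0.76) ≈ 1.9232.
y_gold = 1.9232^0.24 ≈ 1.1699, c_gold = y_gold − 0.146·k_gold ≈ 0.8892.
Gain: Δc = 0.8892 − 0.7373 ≈ 0.1518.

Δc ≈ 0.152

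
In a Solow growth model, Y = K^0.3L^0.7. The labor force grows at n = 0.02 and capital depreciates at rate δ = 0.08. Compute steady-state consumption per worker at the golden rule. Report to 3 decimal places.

Break-even investment rate: n + δ = 0.02 + 0.08 = 0.1.
Setting f'(k) = n+δ gives 0.3·k^(0.3−1) = 0.1, hence k_gold = (0.3/0.1)^(1/0.7) ≈ 4.8040.
y_gold = 4.8040^0.3 ≈ 1.6013.
c_gold = y_gold − (n+δ)·k_gold = 1.6013 − 0.1·4.8040 ≈ 1.1209.

c_gold ≈ 1.121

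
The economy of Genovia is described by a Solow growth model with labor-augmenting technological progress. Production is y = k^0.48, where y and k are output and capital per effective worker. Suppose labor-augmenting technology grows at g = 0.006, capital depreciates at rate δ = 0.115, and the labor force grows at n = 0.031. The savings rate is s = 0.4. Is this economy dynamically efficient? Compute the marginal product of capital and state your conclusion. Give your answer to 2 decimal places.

The effective depreciation rate is n + g + δ = 0.031 + 0.006 + 0.115 = 0.152.
Steady-state k*: s·k^0.48 = 0.152·k gives k* = (0.4/0.152)^(1/0.52) ≈ 6.4285.
MPK = 0.48·6.4285^(-0.52) ≈ 0.1824.
MPK > n+g+δ = 0.152, so the economy is dynamically efficient (under-saving).

dynamically efficient; MPK ≈ 0.18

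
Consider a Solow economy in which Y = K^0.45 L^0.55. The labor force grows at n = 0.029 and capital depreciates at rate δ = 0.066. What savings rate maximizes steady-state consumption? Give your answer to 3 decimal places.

s_gold = 0.450

Capital per worker breaks even when investment replaces (n + δ)·k; here n + δ = 0.095.
At the golden rule MPK = n+δ, and in any Cobb-Douglas steady state s = (n+δ)·k/y = MPK·k/y = capital's share 0.45.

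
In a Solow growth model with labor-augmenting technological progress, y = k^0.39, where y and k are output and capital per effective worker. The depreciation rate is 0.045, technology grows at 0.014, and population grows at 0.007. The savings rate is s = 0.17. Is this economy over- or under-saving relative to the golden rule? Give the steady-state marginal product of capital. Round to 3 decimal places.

under-saving; MPK ≈ 0.151

Capital per effective worker breaks even when investment replaces (n + g + δ)·k; here n + g + δ = 0.066.
Steady-state k*: s·k^0.39 = 0.066·k gives k* = (0.17/0.066)^(1/0.61) ≈ 4.7164.
MPK = 0.39·4.7164^(-0.61) ≈ 0.1514.
MPK > n+g+δ = 0.066, so the economy is dynamically efficient (under-saving).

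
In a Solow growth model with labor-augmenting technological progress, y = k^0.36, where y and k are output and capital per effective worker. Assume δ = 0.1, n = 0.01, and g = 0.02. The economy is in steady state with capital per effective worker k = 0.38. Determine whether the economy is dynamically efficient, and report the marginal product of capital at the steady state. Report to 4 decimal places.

dynamically efficient; MPK ≈ 0.6687

Capital per effective worker breaks even when investment replaces (n + g + δ)·k; here n + g + δ = 0.13.
MPK = 0.36·k^(0.36−1) = 0.36·0.38^(-0.64) ≈ 0.6687.
MPK > 0.13, so the economy is dynamically efficient (under-saving).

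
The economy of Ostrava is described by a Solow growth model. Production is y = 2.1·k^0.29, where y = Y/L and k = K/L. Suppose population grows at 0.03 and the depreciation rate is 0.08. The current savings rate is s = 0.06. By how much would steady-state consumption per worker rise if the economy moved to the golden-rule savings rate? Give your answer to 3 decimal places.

The effective depreciation rate is n + δ = 0.03 + 0.08 = 0.11.
Current steady state (s = 0.06): k* = (0.06·2.1/0.11)^(1/0.71) ≈ 1.2108, y* = 2.1·1.2108^0.29 ≈ 2.2198, c* = (1−0.06)·2.2198 ≈ 2.0866.
Maximizing c = f(k) − (n+δ)·k gives f'(k) = n+δ, i.e. 0.29·2.1·k^(0.29−1) = 0.11, so k_gold = (0.29·2.1/0.11)^(1/0.71) ≈ 11.1377.
y_gold = 2.1·11.1377^0.29 ≈ 4.2246, c_gold = y_gold − 0.11·k_gold ≈ 2.9995.
Gain: Δc = 2.9995 − 2.0866 ≈ 0.9129.

Δc ≈ 0.913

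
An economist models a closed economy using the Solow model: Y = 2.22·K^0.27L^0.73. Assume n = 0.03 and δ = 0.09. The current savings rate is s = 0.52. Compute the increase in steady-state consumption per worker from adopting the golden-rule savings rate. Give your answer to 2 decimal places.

Capital per worker breaks even when investment replaces (n + δ)·k; here n + δ = 0.12.
Current steady state (s = 0.52): k* = (0.52·2.22/0.12)^(1/0.73) ≈ 22.2236, y* = 2.22·22.2236^0.27 ≈ 5.1285, c* = (1−0.52)·5.1285 ≈ 2.4617.
Golden rule sets MPK = n+δ: 0.27·2.22·k^(0.27−1) = 0.12, so k_gold = (0.27·2.22/0.12)^(1/0.73) ≈ 9.0552.
y_gold = 2.22·9.0552^0.27 ≈ 4.0245, c_gold = y_gold − 0.12·k_gold ≈ 2.9379.
Gain: Δc = 2.9379 − 2.4617 ≈ 0.4762.

Δc ≈ 0.48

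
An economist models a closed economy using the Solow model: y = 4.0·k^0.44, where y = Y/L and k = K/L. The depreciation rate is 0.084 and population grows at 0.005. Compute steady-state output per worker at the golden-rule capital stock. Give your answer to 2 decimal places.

y_gold ≈ 41.73

n + δ = 0.005 + 0.084 = 0.089.
Maximizing c = f(k) − (n+δ)·k gives f'(k) = n+δ, i.e. 0.44·4.0·k^(0.44−1) = 0.089, so k_gold = (0.44·4.0/0.089)^(1/0.56) ≈ 206.3026.
Output: y_gold = 4.0·k_gold^0.44 = 4.0·206.3026^0.44 ≈ 41.7294.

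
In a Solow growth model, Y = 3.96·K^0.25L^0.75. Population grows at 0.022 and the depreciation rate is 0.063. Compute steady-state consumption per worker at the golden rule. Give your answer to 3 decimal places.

n + δ = 0.022 + 0.063 = 0.085.
Golden rule sets MPK = n+δ: 0.25·3.96·k^(0.25−1) = 0.085, so k_gold = (0.25·3.96/0.085)^(1/0.75) ≈ 26.4011.
y_gold = 3.96·26.4011^0.25 ≈ 8.9764.
c_gold = y_gold − (n+δ)·k_gold = 8.9764 − 0.085·26.4011 ≈ 6.7323.

c_gold ≈ 6.732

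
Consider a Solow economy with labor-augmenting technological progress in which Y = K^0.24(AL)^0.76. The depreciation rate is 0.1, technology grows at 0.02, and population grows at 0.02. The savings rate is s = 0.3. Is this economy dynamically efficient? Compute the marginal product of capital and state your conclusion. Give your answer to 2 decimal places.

n + g + δ = 0.02 + 0.02 + 0.1 = 0.14.
Steady-state k*: s·k^0.24 = 0.14·k gives k* = (0.3/0.14)^(1/0.76) ≈ 2.7259.
MPK = 0.24·2.7259^(-0.76) ≈ 0.1120.
MPK < n+g+δ = 0.14, so the economy is dynamically inefficient (over-saving).

dynamically inefficient; MPK ≈ 0.11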